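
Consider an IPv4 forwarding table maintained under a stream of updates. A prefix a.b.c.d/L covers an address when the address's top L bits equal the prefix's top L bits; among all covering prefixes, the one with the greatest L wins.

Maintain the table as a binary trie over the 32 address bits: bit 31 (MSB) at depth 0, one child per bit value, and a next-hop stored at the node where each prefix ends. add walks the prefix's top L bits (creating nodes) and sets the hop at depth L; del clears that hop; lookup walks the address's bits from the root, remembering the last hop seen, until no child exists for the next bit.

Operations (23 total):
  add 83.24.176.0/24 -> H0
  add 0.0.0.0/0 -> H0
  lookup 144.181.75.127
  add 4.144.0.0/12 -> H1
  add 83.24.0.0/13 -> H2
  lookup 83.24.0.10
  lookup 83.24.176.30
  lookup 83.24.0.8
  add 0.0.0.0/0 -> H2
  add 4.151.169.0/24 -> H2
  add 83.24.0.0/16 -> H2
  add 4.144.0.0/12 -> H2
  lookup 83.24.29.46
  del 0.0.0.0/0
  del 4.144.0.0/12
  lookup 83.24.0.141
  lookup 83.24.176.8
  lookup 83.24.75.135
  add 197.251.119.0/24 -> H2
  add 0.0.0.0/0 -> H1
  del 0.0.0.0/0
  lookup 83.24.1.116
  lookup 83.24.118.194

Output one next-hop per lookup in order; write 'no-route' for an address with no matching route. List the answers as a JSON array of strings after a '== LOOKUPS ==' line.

Trace:
  add 83.24.176.0/24 -> H0 at depth 24
  add 0.0.0.0/0 -> H0 at depth 0
  lookup 144.181.75.127: bits ε walk d0:H0 -> H0
  add 4.144.0.0/12 -> H1 at depth 12
  add 83.24.0.0/13 -> H2 at depth 13
  lookup 83.24.0.10: bits 0101001100011000 walk d0:H0→d1:-→d2:-→d3:-→d4:-→d5:-→d6:-→d7:-→d8:-→d9:-→d10:-→d11:-→d12:-→d13:H2→d14:-→d15:-→d16:- -> H2
  lookup 83.24.176.30: bits 010100110001100010110000 walk d0:H0→d1:-→d2:-→d3:-→d4:-→d5:-→d6:-→d7:-→d8:-→d9:-→d10:-→d11:-→d12:-→d13:H2→d14:-→d15:-→d16:-→d17:-→d18:-→d19:-→d20:-→d21:-→d22:-→d23:-→d24:H0 -> H0
  lookup 83.24.0.8: bits 0101001100011000 walk d0:H0→d1:-→d2:-→d3:-→d4:-→d5:-→d6:-→d7:-→d8:-→d9:-→d10:-→d11:-→d12:-→d13:H2→d14:-→d15:-→d16:- -> H2
  add 0.0.0.0/0 -> H2 at depth 0
  add 4.151.169.0/24 -> H2 at depth 24
  add 83.24.0.0/16 -> H2 at depth 16
  add 4.144.0.0/12 -> H2 at depth 12
  lookup 83.24.29.46: bits 0101001100011000 walk d0:H2→d1:-→d2:-→d3:-→d4:-→d5:-→d6:-→d7:-→d8:-→d9:-→d10:-→d11:-→d12:-→d13:H2→d14:-→d15:-→d16:H2 -> H2
  - 0.0.0.0/0 clear@0
  - 4.144.0.0/12 clear@12
  lookup 83.24.0.141: bits 0101001100011000 walk d0:-→d1:-→d2:-→d3:-→d4:-→d5:-→d6:-→d7:-→d8:-→d9:-→d10:-→d11:-→d12:-→d13:H2→d14:-→d15:-→d16:H2 -> H2
  lookup 83.24.176.8: bits 010100110001100010110000 walk d0:-→d1:-→d2:-→d3:-→d4:-→d5:-→d6:-→d7:-→d8:-→d9:-→d10:-→d11:-→d12:-→d13:H2→d14:-→d15:-→d16:H2→d17:-→d18:-→d19:-→d20:-→d21:-→d22:-→d23:-→d24:H0 -> H0
  lookup 83.24.75.135: bits 0101001100011000 walk d0:-→d1:-→d2:-→d3:-→d4:-→d5:-→d6:-→d7:-→d8:-→d9:-→d10:-→d11:-→d12:-→d13:H2→d14:-→d15:-→d16:H2 -> H2
  add 197.251.119.0/24 -> H2 at depth 24
  add 0.0.0.0/0 -> H1 at depth 0
  - 0.0.0.0/0 clear@0
  lookup 83.24.1.116: bits 0101001100011000 walk d0:-→d1:-→d2:-→d3:-→d4:-→d5:-→d6:-→d7:-→d8:-→d9:-→d10:-→d11:-→d12:-→d13:H2→d14:-→d15:-→d16:H2 -> H2
  lookup 83.24.118.194: bits 0101001100011000 walk d0:-→d1:-→d2:-→d3:-→d4:-→d5:-→d6:-→d7:-→d8:-→d9:-→d10:-→d11:-→d12:-→d13:H2→d14:-→d15:-→d16:H2 -> H2

== LOOKUPS ==
["H0","H2","H0","H2","H2","H2","H0","H2","H2","H2"]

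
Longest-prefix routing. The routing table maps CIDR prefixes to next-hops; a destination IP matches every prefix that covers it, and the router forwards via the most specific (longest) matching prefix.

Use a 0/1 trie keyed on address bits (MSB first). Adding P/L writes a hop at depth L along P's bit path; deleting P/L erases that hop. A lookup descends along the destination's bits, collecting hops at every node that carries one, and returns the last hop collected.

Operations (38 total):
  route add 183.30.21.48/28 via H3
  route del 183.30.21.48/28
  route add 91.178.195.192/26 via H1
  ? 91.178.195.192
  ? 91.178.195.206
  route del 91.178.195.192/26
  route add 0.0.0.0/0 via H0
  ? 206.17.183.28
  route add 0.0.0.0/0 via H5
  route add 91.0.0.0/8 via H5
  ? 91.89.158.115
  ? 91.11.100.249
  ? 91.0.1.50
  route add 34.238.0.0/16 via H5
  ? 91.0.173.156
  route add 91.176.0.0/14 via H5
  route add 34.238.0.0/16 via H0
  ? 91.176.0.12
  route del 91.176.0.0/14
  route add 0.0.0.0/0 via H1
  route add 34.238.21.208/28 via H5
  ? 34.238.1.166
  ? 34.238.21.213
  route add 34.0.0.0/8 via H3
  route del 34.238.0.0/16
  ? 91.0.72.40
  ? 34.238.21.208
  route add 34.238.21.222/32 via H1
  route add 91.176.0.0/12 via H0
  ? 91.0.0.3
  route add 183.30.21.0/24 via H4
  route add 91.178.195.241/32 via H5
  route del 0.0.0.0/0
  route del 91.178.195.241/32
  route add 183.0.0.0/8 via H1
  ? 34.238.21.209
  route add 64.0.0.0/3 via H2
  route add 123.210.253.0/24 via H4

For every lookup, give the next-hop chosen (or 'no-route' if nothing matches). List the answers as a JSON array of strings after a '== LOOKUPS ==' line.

Process each operation:
  add 183.30.21.48/28 -> H3 at depth 28
  - 183.30.21.48/28 clear@28
  add 91.178.195.192/26 -> H1 at depth 26
  Q 91.178.195.192: descend 01011011101100101100001111 ; hops seen [H1] ; pick H1
  Q 91.178.195.206: descend 01011011101100101100001111 ; hops seen [H1] ; pick H1
  - 91.178.195.192/26 clear@26
  add 0.0.0.0/0 -> H0 at depth 0
  Q 206.17.183.28: descend 1 ; hops seen [H0] ; pick H0
  add 0.0.0.0/0 -> H5 at depth 0
  add 91.0.0.0/8 -> H5 at depth 8
  Q 91.89.158.115: descend 01011011 ; hops seen [H5,H5] ; pick H5
  Q 91.11.100.249: descend 01011011 ; hops seen [H5,H5] ; pick H5
  Q 91.0.1.50: descend 01011011 ; hops seen [H5,H5] ; pick H5
  add 34.238.0.0/16 -> H5 at depth 16
  Q 91.0.173.156: descend 01011011 ; hops seen [H5,H5] ; pick H5
  add 91.176.0.0/14 -> H5 at depth 14
  add 34.238.0.0/16 -> H0 at depth 16
  Q 91.176.0.12: descend 01011011101100 ; hops seen [H5,H5,H5] ; pick H5
  - 91.176.0.0/14 clear@14
  add 0.0.0.0/0 -> H1 at depth 0
  add 34.238.21.208/28 -> H5 at depth 28
  Q 34.238.1.166: descend 0010001011101110000 ; hops seen [H1,H0] ; pick H0
  Q 34.238.21.213: descend 0010001011101110000101011101 ; hops seen [H1,H0,H5] ; pick H5
  add 34.0.0.0/8 -> H3 at depth 8
  - 34.238.0.0/16 clear@16
  Q 91.0.72.40: descend 01011011 ; hops seen [H1,H5] ; pick H5
  Q 34.238.21.208: descend 0010001011101110000101011101 ; hops seen [H1,H3,H5] ; pick H5
  add 34.238.21.222/32 -> H1 at depth 32
  add 91.176.0.0/12 -> H0 at depth 12
  Q 91.0.0.3: descend 01011011 ; hops seen [H1,H5] ; pick H5
  add 183.30.21.0/24 -> H4 at depth 24
  add 91.178.195.241/32 -> H5 at depth 32
  - 0.0.0.0/0 clear@0
  - 91.178.195.241/32 clear@32
  add 183.0.0.0/8 -> H1 at depth 8
  Q 34.238.21.209: descend 0010001011101110000101011101 ; hops seen [H3,H5] ; pick H5
  add 64.0.0.0/3 -> H2 at depth 3
  add 123.210.253.0/24 -> H4 at depth 24

== LOOKUPS ==
["H1","H1","H0","H5","H5","H5","H5","H5","H0","H5","H5","H5","H5","H5"]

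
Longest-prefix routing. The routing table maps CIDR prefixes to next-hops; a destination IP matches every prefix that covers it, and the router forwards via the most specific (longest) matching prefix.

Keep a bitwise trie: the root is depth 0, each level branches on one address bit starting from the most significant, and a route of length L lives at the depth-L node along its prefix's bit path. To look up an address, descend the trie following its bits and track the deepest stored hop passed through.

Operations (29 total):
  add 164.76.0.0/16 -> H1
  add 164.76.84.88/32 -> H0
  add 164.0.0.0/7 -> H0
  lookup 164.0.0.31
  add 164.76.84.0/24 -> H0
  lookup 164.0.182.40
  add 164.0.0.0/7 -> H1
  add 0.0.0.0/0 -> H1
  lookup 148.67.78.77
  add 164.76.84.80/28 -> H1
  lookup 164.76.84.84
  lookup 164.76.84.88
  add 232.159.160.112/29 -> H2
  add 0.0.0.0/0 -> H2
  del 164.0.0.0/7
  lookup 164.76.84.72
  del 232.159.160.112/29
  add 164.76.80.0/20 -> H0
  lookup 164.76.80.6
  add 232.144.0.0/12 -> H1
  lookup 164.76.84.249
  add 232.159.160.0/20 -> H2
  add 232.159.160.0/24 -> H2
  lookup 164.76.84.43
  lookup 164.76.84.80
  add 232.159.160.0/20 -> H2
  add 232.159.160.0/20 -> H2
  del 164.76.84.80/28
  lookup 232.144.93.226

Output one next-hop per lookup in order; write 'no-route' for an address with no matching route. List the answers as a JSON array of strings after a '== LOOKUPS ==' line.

Process each operation:
  + 164.76.0.0/16 (H1) depth=16
  + 164.76.84.88/32 (H0) depth=32
  + 164.0.0.0/7 (H0) depth=7
  lookup 164.0.0.31: bits 101001000 walk d0:-→d1:-→d2:-→d3:-→d4:-→d5:-→d6:-→d7:H0→d8:-→d9:- -> H0
  + 164.76.84.0/24 (H0) depth=24
  lookup 164.0.182.40: bits 101001000 walk d0:-→d1:-→d2:-→d3:-→d4:-→d5:-→d6:-→d7:H0→d8:-→d9:- -> H0
  + 164.0.0.0/7 (H1) depth=7
  + 0.0.0.0/0 (H1) depth=0
  lookup 148.67.78.77: bits 10 walk d0:H1→d1:-→d2:- -> H1
  + 164.76.84.80/28 (H1) depth=28
  lookup 164.76.84.84: bits 1010010001001100010101000101 walk d0:H1→d1:-→d2:-→d3:-→d4:-→d5:-→d6:-→d7:H1→d8:-→d9:-→d10:-→d11:-→d12:-→d13:-→d14:-→d15:-→d16:H1→d17:-→d18:-→d19:-→d20:-→d21:-→d22:-→d23:-→d24:H0→d25:-→d26:-→d27:-→d28:H1 -> H1
  lookup 164.76.84.88: bits 10100100010011000101010001011000 walk d0:H1→d1:-→d2:-→d3:-→d4:-→d5:-→d6:-→d7:H1→d8:-→d9:-→d10:-→d11:-→d12:-→d13:-→d14:-→d15:-→d16:H1→d17:-→d18:-→d19:-→d20:-→d21:-→d22:-→d23:-→d24:H0→d25:-→d26:-→d27:-→d28:H1→d29:-→d30:-→d31:-→d32:H0 -> H0
  + 232.159.160.112/29 (H2) depth=29
  + 0.0.0.0/0 (H2) depth=0
  del 164.0.0.0/7 (clear depth 7)
  lookup 164.76.84.72: bits 101001000100110001010100010 walk d0:H2→d1:-→d2:-→d3:-→d4:-→d5:-→d6:-→d7:-→d8:-→d9:-→d10:-→d11:-→d12:-→d13:-→d14:-→d15:-→d16:H1→d17:-→d18:-→d19:-→d20:-→d21:-→d22:-→d23:-→d24:H0→d25:-→d26:-→d27:- -> H0
  del 232.159.160.112/29 (clear depth 29)
  + 164.76.80.0/20 (H0) depth=20
  lookup 164.76.80.6: bits 101001000100110001010 walk d0:H2→d1:-→d2:-→d3:-→d4:-→d5:-→d6:-→d7:-→d8:-→d9:-→d10:-→d11:-→d12:-→d13:-→d14:-→d15:-→d16:H1→d17:-→d18:-→d19:-→d20:H0→d21:- -> H0
  + 232.144.0.0/12 (H1) depth=12
  lookup 164.76.84.249: bits 101001000100110001010100 walk d0:H2→d1:-→d2:-→d3:-→d4:-→d5:-→d6:-→d7:-→d8:-→d9:-→d10:-→d11:-→d12:-→d13:-→d14:-→d15:-→d16:H1→d17:-→d18:-→d19:-→d20:H0→d21:-→d22:-→d23:-→d24:H0 -> H0
  + 232.159.160.0/20 (H2) depth=20
  + 232.159.160.0/24 (H2) depth=24
  lookup 164.76.84.43: bits 1010010001001100010101000 walk d0:H2→d1:-→d2:-→d3:-→d4:-→d5:-→d6:-→d7:-→d8:-→d9:-→d10:-→d11:-→d12:-→d13:-→d14:-→d15:-→d16:H1→d17:-→d18:-→d19:-→d20:H0→d21:-→d22:-→d23:-→d24:H0→d25:- -> H0
  lookup 164.76.84.80: bits 1010010001001100010101000101 walk d0:H2→d1:-→d2:-→d3:-→d4:-→d5:-→d6:-→d7:-→d8:-→d9:-→d10:-→d11:-→d12:-→d13:-→d14:-→d15:-→d16:H1→d17:-→d18:-→d19:-→d20:H0→d21:-→d22:-→d23:-→d24:H0→d25:-→d26:-→d27:-→d28:H1 -> H1
  + 232.159.160.0/20 (H2) depth=20
  + 232.159.160.0/20 (H2) depth=20
  del 164.76.84.80/28 (clear depth 28)
  lookup 232.144.93.226: bits 111010001001 walk d0:H2→d1:-→d2:-→d3:-→d4:-→d5:-→d6:-→d7:-→d8:-→d9:-→d10:-→d11:-→d12:H1 -> H1

== LOOKUPS ==
["H0","H0","H1","H1","H0","H0","H0","H0","H0","H1","H1"]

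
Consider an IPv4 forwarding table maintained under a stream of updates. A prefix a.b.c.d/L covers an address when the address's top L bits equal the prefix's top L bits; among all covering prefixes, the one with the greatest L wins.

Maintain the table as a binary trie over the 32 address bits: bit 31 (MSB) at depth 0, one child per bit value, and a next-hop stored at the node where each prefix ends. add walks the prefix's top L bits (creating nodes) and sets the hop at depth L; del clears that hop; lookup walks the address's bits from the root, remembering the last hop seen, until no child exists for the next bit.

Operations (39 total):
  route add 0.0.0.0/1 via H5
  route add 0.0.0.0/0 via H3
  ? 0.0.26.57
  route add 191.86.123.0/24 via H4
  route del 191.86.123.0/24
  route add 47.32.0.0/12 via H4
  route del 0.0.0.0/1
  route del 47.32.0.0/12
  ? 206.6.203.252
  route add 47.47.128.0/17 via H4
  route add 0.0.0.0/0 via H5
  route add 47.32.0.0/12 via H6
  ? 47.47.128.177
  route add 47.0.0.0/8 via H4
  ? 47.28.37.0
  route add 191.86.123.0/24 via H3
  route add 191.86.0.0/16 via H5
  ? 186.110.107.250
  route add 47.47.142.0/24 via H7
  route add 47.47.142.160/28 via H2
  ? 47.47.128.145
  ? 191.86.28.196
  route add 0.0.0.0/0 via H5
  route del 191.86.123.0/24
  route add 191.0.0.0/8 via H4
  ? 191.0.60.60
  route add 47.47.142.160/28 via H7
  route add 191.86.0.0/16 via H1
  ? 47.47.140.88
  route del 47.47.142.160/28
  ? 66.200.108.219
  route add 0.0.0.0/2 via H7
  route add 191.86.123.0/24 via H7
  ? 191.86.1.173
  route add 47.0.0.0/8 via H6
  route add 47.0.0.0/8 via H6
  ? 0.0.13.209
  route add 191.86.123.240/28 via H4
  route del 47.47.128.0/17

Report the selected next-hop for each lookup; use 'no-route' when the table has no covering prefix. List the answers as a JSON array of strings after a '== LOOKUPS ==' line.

Apply in order:
  add 0.0.0.0/1 -> H5 at depth 1
  add 0.0.0.0/0 -> H3 at depth 0
  lookup 0.0.26.57: bits 0 walk d0:H3→d1:H5 -> H5
  add 191.86.123.0/24 -> H4 at depth 24
  del 191.86.123.0/24 (clear depth 24)
  add 47.32.0.0/12 -> H4 at depth 12
  del 0.0.0.0/1 (clear depth 1)
  del 47.32.0.0/12 (clear depth 12)
  lookup 206.6.203.252: bits 1 walk d0:H3→d1:- -> H3
  add 47.47.128.0/17 -> H4 at depth 17
  add 0.0.0.0/0 -> H5 at depth 0
  add 47.32.0.0/12 -> H6 at depth 12
  lookup 47.47.128.177: bits 00101111001011111 walk d0:H5→d1:-→d2:-→d3:-→d4:-→d5:-→d6:-→d7:-→d8:-→d9:-→d10:-→d11:-→d12:H6→d13:-→d14:-→d15:-→d16:-→d17:H4 -> H4
  add 47.0.0.0/8 -> H4 at depth 8
  lookup 47.28.37.0: bits 0010111100 walk d0:H5→d1:-→d2:-→d3:-→d4:-→d5:-→d6:-→d7:-→d8:H4→d9:-→d10:- -> H4
  add 191.86.123.0/24 -> H3 at depth 24
  add 191.86.0.0/16 -> H5 at depth 16
  lookup 186.110.107.250: bits 10111 walk d0:H5→d1:-→d2:-→d3:-→d4:-→d5:- -> H5
  add 47.47.142.0/24 -> H7 at depth 24
  add 47.47.142.160/28 -> H2 at depth 28
  lookup 47.47.128.145: bits 00101111001011111000 walk d0:H5→d1:-→d2:-→d3:-→d4:-→d5:-→d6:-→d7:-→d8:H4→d9:-→d10:-→d11:-→d12:H6→d13:-→d14:-→d15:-→d16:-→d17:H4→d18:-→d19:-→d20:- -> H4
  lookup 191.86.28.196: bits 10111111010101100 walk d0:H5→d1:-→d2:-→d3:-→d4:-→d5:-→d6:-→d7:-→d8:-→d9:-→d10:-→d11:-→d12:-→d13:-→d14:-→d15:-→d16:H5→d17:- -> H5
  add 0.0.0.0/0 -> H5 at depth 0
  del 191.86.123.0/24 (clear depth 24)
  add 191.0.0.0/8 -> H4 at depth 8
  lookup 191.0.60.60: bits 101111110 walk d0:H5→d1:-→d2:-→d3:-→d4:-→d5:-→d6:-→d7:-→d8:H4→d9:- -> H4
  add 47.47.142.160/28 -> H7 at depth 28
  add 191.86.0.0/16 -> H1 at depth 16
  lookup 47.47.140.88: bits 0010111100101111100011 walk d0:H5→d1:-→d2:-→d3:-→d4:-→d5:-→d6:-→d7:-→d8:H4→d9:-→d10:-→d11:-→d12:H6→d13:-→d14:-→d15:-→d16:-→d17:H4→d18:-→d19:-→d20:-→d21:-→d22:- -> H4
  del 47.47.142.160/28 (clear depth 28)
  lookup 66.200.108.219: bits 0 walk d0:H5→d1:- -> H5
  add 0.0.0.0/2 -> H7 at depth 2
  add 191.86.123.0/24 -> H7 at depth 24
  lookup 191.86.1.173: bits 10111111010101100 walk d0:H5→d1:-→d2:-→d3:-→d4:-→d5:-→d6:-→d7:-→d8:H4→d9:-→d10:-→d11:-→d12:-→d13:-→d14:-→d15:-→d16:H1→d17:- -> H1
  add 47.0.0.0/8 -> H6 at depth 8
  add 47.0.0.0/8 -> H6 at depth 8
  lookup 0.0.13.209: bits 00 walk d0:H5→d1:-→d2:H7 -> H7
  add 191.86.123.240/28 -> H4 at depth 28
  del 47.47.128.0/17 (clear depth 17)

== LOOKUPS ==
["H5","H3","H4","H4","H5","H4","H5","H4","H4","H5","H1","H7"]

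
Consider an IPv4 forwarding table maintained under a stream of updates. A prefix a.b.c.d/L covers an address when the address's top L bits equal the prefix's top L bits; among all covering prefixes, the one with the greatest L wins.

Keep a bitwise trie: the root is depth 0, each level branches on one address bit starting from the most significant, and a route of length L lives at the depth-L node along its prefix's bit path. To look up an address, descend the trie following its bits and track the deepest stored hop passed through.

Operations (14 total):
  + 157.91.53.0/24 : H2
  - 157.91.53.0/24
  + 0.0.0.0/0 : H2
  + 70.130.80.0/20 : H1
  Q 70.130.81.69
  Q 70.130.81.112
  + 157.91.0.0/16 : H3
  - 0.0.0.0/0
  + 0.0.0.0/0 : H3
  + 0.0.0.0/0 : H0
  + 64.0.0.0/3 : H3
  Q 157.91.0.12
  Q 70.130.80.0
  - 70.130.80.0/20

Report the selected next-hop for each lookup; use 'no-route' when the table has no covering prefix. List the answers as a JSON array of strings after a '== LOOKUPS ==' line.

Process each operation:
  add 157.91.53.0/24 -> H2 at depth 24
  - 157.91.53.0/24 clear@24
  add 0.0.0.0/0 -> H2 at depth 0
  add 70.130.80.0/20 -> H1 at depth 20
  Q 70.130.81.69: descend 01000110100000100101 ; hops seen [H2,H1] ; pick H1
  Q 70.130.81.112: descend 01000110100000100101 ; hops seen [H2,H1] ; pick H1
  add 157.91.0.0/16 -> H3 at depth 16
  - 0.0.0.0/0 clear@0
  add 0.0.0.0/0 -> H3 at depth 0
  add 0.0.0.0/0 -> H0 at depth 0
  add 64.0.0.0/3 -> H3 at depth 3
  Q 157.91.0.12: descend 100111010101101100 ; hops seen [H0,H3] ; pick H3
  Q 70.130.80.0: descend 01000110100000100101 ; hops seen [H0,H3,H1] ; pick H1
  - 70.130.80.0/20 clear@20

== LOOKUPS ==
["H1","H1","H3","H1"]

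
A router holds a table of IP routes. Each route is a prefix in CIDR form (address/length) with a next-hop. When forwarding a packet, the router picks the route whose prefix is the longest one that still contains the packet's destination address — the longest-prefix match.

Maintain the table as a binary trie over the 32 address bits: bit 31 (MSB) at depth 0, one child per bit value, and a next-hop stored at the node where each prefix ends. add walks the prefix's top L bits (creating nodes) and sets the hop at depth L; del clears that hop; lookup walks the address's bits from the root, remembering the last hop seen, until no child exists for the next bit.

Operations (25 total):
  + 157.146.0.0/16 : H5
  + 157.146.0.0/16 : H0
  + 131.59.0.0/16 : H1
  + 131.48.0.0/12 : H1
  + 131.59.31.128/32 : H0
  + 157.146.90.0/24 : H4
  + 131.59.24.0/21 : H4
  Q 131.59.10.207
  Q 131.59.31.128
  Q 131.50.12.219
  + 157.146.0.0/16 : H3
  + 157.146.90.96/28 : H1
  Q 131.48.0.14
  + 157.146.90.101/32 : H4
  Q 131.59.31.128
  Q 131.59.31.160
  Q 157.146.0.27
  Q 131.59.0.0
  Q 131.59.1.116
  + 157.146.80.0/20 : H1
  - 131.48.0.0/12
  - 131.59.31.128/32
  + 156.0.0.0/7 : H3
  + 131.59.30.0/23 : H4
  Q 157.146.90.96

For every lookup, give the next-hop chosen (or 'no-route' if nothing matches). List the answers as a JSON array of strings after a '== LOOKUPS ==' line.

Apply in order:
  + 157.146.0.0/16 (H5) depth=16
  + 157.146.0.0/16 (H0) depth=16
  + 131.59.0.0/16 (H1) depth=16
  + 131.48.0.0/12 (H1) depth=12
  + 131.59.31.128/32 (H0) depth=32
  + 157.146.90.0/24 (H4) depth=24
  + 131.59.24.0/21 (H4) depth=21
  ? 131.59.10.207  path d0:-→d1:-→d2:-→d3:-→d4:-→d5:-→d6:-→d7:-→d8:-→d9:-→d10:-→d11:-→d12:H1→d13:-→d14:-→d15:-→d16:H1→d17:-→d18:-→d19:-  best=H1
  ? 131.59.31.128  path d0:-→d1:-→d2:-→d3:-→d4:-→d5:-→d6:-→d7:-→d8:-→d9:-→d10:-→d11:-→d12:H1→d13:-→d14:-→d15:-→d16:H1→d17:-→d18:-→d19:-→d20:-→d21:H4→d22:-→d23:-→d24:-→d25:-→d26:-→d27:-→d28:-→d29:-→d30:-→d31:-→d32:H0  best=H0
  ? 131.50.12.219  path d0:-→d1:-→d2:-→d3:-→d4:-→d5:-→d6:-→d7:-→d8:-→d9:-→d10:-→d11:-→d12:H1  best=H1
  + 157.146.0.0/16 (H3) depth=16
  + 157.146.90.96/28 (H1) depth=28
  ? 131.48.0.14  path d0:-→d1:-→d2:-→d3:-→d4:-→d5:-→d6:-→d7:-→d8:-→d9:-→d10:-→d11:-→d12:H1  best=H1
  + 157.146.90.101/32 (H4) depth=32
  ? 131.59.31.128  path d0:-→d1:-→d2:-→d3:-→d4:-→d5:-→d6:-→d7:-→d8:-→d9:-→d10:-→d11:-→d12:H1→d13:-→d14:-→d15:-→d16:H1→d17:-→d18:-→d19:-→d20:-→d21:H4→d22:-→d23:-→d24:-→d25:-→d26:-→d27:-→d28:-→d29:-→d30:-→d31:-→d32:H0  best=H0
  ? 131.59.31.160  path d0:-→d1:-→d2:-→d3:-→d4:-→d5:-→d6:-→d7:-→d8:-→d9:-→d10:-→d11:-→d12:H1→d13:-→d14:-→d15:-→d16:H1→d17:-→d18:-→d19:-→d20:-→d21:H4→d22:-→d23:-→d24:-→d25:-→d26:-  best=H4
  ? 157.146.0.27  path d0:-→d1:-→d2:-→d3:-→d4:-→d5:-→d6:-→d7:-→d8:-→d9:-→d10:-→d11:-→d12:-→d13:-→d14:-→d15:-→d16:H3→d17:-  best=H3
  ? 131.59.0.0  path d0:-→d1:-→d2:-→d3:-→d4:-→d5:-→d6:-→d7:-→d8:-→d9:-→d10:-→d11:-→d12:H1→d13:-→d14:-→d15:-→d16:H1→d17:-→d18:-→d19:-  best=H1
  ? 131.59.1.116  path d0:-→d1:-→d2:-→d3:-→d4:-→d5:-→d6:-→d7:-→d8:-→d9:-→d10:-→d11:-→d12:H1→d13:-→d14:-→d15:-→d16:H1→d17:-→d18:-→d19:-  best=H1
  + 157.146.80.0/20 (H1) depth=20
  - 131.48.0.0/12 clear@12
  - 131.59.31.128/32 clear@32
  + 156.0.0.0/7 (H3) depth=7
  + 131.59.30.0/23 (H4) depth=23
  ? 157.146.90.96  path d0:-→d1:-→d2:-→d3:-→d4:-→d5:-→d6:-→d7:H3→d8:-→d9:-→d10:-→d11:-→d12:-→d13:-→d14:-→d15:-→d16:H3→d17:-→d18:-→d19:-→d20:H1→d21:-→d22:-→d23:-→d24:H4→d25:-→d26:-→d27:-→d28:H1→d29:-  best=H1

== LOOKUPS ==
["H1","H0","H1","H1","H0","H4","H3","H1","H1","H1"]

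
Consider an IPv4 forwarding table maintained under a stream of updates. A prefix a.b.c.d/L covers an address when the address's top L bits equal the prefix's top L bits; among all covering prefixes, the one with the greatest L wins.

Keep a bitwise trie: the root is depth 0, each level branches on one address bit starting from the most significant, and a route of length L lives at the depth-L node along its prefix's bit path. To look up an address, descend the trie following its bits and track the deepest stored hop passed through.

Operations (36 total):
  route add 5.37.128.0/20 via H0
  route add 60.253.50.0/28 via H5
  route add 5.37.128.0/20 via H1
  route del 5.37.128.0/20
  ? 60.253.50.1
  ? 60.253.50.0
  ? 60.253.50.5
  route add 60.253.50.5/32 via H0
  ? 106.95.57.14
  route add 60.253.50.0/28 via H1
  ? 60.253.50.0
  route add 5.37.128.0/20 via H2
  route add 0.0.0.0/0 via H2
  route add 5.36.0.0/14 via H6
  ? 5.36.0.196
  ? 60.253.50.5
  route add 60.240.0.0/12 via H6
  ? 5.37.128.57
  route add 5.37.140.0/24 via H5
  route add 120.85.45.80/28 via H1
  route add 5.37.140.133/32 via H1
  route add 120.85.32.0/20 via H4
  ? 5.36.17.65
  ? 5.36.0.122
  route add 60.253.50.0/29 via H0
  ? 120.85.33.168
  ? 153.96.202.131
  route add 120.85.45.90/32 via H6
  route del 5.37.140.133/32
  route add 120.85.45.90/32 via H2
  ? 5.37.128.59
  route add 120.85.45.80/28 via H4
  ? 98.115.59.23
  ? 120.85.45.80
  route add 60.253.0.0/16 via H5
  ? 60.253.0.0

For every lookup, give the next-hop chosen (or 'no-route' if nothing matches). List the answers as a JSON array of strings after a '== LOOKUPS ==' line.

Process each operation:
  + 5.37.128.0/20 (H0) depth=20
  + 60.253.50.0/28 (H5) depth=28
  + 5.37.128.0/20 (H1) depth=20
  - 5.37.128.0/20 clear@20
  lookup 60.253.50.1: bits 0011110011111101001100100000 walk d0:-→d1:-→d2:-→d3:-→d4:-→d5:-→d6:-→d7:-→d8:-→d9:-→d10:-→d11:-→d12:-→d13:-→d14:-→d15:-→d16:-→d17:-→d18:-→d19:-→d20:-→d21:-→d22:-→d23:-→d24:-→d25:-→d26:-→d27:-→d28:H5 -> H5
  lookup 60.253.50.0: bits 0011110011111101001100100000 walk d0:-→d1:-→d2:-→d3:-→d4:-→d5:-→d6:-→d7:-→d8:-→d9:-→d10:-→d11:-→d12:-→d13:-→d14:-→d15:-→d16:-→d17:-→d18:-→d19:-→d20:-→d21:-→d22:-→d23:-→d24:-→d25:-→d26:-→d27:-→d28:H5 -> H5
  lookup 60.253.50.5: bits 0011110011111101001100100000 walk d0:-→d1:-→d2:-→d3:-→d4:-→d5:-→d6:-→d7:-→d8:-→d9:-→d10:-→d11:-→d12:-→d13:-→d14:-→d15:-→d16:-→d17:-→d18:-→d19:-→d20:-→d21:-→d22:-→d23:-→d24:-→d25:-→d26:-→d27:-→d28:H5 -> H5
  + 60.253.50.5/32 (H0) depth=32
  lookup 106.95.57.14: bits 0 walk d0:-→d1:- -> no-route
  + 60.253.50.0/28 (H1) depth=28
  lookup 60.253.50.0: bits 00111100111111010011001000000 walk d0:-→d1:-→d2:-→d3:-→d4:-→d5:-→d6:-→d7:-→d8:-→d9:-→d10:-→d11:-→d12:-→d13:-→d14:-→d15:-→d16:-→d17:-→d18:-→d19:-→d20:-→d21:-→d22:-→d23:-→d24:-→d25:-→d26:-→d27:-→d28:H1→d29:- -> H1
  + 5.37.128.0/20 (H2) depth=20
  + 0.0.0.0/0 (H2) depth=0
  + 5.36.0.0/14 (H6) depth=14
  lookup 5.36.0.196: bits 000001010010010 walk d0:H2→d1:-→d2:-→d3:-→d4:-→d5:-→d6:-→d7:-→d8:-→d9:-→d10:-→d11:-→d12:-→d13:-→d14:H6→d15:- -> H6
  lookup 60.253.50.5: bits 00111100111111010011001000000101 walk d0:H2→d1:-→d2:-→d3:-→d4:-→d5:-→d6:-→d7:-→d8:-→d9:-→d10:-→d11:-→d12:-→d13:-→d14:-→d15:-→d16:-→d17:-→d18:-→d19:-→d20:-→d21:-→d22:-→d23:-→d24:-→d25:-→d26:-→d27:-→d28:H1→d29:-→d30:-→d31:-→d32:H0 -> H0
  + 60.240.0.0/12 (H6) depth=12
  lookup 5.37.128.57: bits 00000101001001011000 walk d0:H2→d1:-→d2:-→d3:-→d4:-→d5:-→d6:-→d7:-→d8:-→d9:-→d10:-→d11:-→d12:-→d13:-→d14:H6→d15:-→d16:-→d17:-→d18:-→d19:-→d20:H2 -> H2
  + 5.37.140.0/24 (H5) depth=24
  + 120.85.45.80/28 (H1) depth=28
  + 5.37.140.133/32 (H1) depth=32
  + 120.85.32.0/20 (H4) depth=20
  lookup 5.36.17.65: bits 000001010010010 walk d0:H2→d1:-→d2:-→d3:-→d4:-→d5:-→d6:-→d7:-→d8:-→d9:-→d10:-→d11:-→d12:-→d13:-→d14:H6→d15:- -> H6
  lookup 5.36.0.122: bits 000001010010010 walk d0:H2→d1:-→d2:-→d3:-→d4:-→d5:-→d6:-→d7:-→d8:-→d9:-→d10:-→d11:-→d12:-→d13:-→d14:H6→d15:- -> H6
  + 60.253.50.0/29 (H0) depth=29
  lookup 120.85.33.168: bits 01111000010101010010 walk d0:H2→d1:-→d2:-→d3:-→d4:-→d5:-→d6:-→d7:-→d8:-→d9:-→d10:-→d11:-→d12:-→d13:-→d14:-→d15:-→d16:-→d17:-→d18:-→d19:-→d20:H4 -> H4
  lookup 153.96.202.131: bits ε walk d0:H2 -> H2
  + 120.85.45.90/32 (H6) depth=32
  - 5.37.140.133/32 clear@32
  + 120.85.45.90/32 (H2) depth=32
  lookup 5.37.128.59: bits 00000101001001011000 walk d0:H2→d1:-→d2:-→d3:-→d4:-→d5:-→d6:-→d7:-→d8:-→d9:-→d10:-→d11:-→d12:-→d13:-→d14:H6→d15:-→d16:-→d17:-→d18:-→d19:-→d20:H2 -> H2
  + 120.85.45.80/28 (H4) depth=28
  lookup 98.115.59.23: bits 011 walk d0:H2→d1:-→d2:-→d3:- -> H2
  lookup 120.85.45.80: bits 0111100001010101001011010101 walk d0:H2→d1:-→d2:-→d3:-→d4:-→d5:-→d6:-→d7:-→d8:-→d9:-→d10:-→d11:-→d12:-→d13:-→d14:-→d15:-→d16:-→d17:-→d18:-→d19:-→d20:H4→d21:-→d22:-→d23:-→d24:-→d25:-→d26:-→d27:-→d28:H4 -> H4
  + 60.253.0.0/16 (H5) depth=16
  lookup 60.253.0.0: bits 001111001111110100 walk d0:H2→d1:-→d2:-→d3:-→d4:-→d5:-→d6:-→d7:-→d8:-→d9:-→d10:-→d11:-→d12:H6→d13:-→d14:-→d15:-→d16:H5→d17:-→d18:- -> H5

== LOOKUPS ==
["H5","H5","H5","no-route","H1","H6","H0","H2","H6","H6","H4","H2","H2","H2","H4","H5"]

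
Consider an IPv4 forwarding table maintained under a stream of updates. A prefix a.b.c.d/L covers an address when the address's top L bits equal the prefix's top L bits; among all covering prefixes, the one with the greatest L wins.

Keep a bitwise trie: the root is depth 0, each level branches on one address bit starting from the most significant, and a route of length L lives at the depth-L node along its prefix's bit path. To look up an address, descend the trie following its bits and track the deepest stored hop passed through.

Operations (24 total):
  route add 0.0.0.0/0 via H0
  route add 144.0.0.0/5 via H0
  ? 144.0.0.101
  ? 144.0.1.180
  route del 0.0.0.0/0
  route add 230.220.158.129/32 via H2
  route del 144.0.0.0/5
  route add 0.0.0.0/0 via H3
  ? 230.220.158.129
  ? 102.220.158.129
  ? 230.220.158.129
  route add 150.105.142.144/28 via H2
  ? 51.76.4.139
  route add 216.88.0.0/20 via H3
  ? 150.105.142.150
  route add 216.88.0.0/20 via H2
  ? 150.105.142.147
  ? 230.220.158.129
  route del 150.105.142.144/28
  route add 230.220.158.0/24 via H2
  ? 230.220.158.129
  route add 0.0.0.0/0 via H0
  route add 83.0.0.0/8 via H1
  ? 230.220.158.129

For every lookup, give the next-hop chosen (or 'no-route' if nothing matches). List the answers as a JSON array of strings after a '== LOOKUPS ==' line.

Apply in order:
  + 0.0.0.0/0 (H0) depth=0
  + 144.0.0.0/5 (H0) depth=5
  ? 144.0.0.101  path d0:H0→d1:-→d2:-→d3:-→d4:-→d5:H0  best=H0
  ? 144.0.1.180  path d0:H0→d1:-→d2:-→d3:-→d4:-→d5:H0  best=H0
  - 0.0.0.0/0 clear@0
  + 230.220.158.129/32 (H2) depth=32
  - 144.0.0.0/5 clear@5
  + 0.0.0.0/0 (H3) depth=0
  ? 230.220.158.129  path d0:H3→d1:-→d2:-→d3:-→d4:-→d5:-→d6:-→d7:-→d8:-→d9:-→d10:-→d11:-→d12:-→d13:-→d14:-→d15:-→d16:-→d17:-→d18:-→d19:-→d20:-→d21:-→d22:-→d23:-→d24:-→d25:-→d26:-→d27:-→d28:-→d29:-→d30:-→d31:-→d32:H2  best=H2
  ? 102.220.158.129  path d0:H3  best=H3
  ? 230.220.158.129  path d0:H3→d1:-→d2:-→d3:-→d4:-→d5:-→d6:-→d7:-→d8:-→d9:-→d10:-→d11:-→d12:-→d13:-→d14:-→d15:-→d16:-→d17:-→d18:-→d19:-→d20:-→d21:-→d22:-→d23:-→d24:-→d25:-→d26:-→d27:-→d28:-→d29:-→d30:-→d31:-→d32:H2  best=H2
  + 150.105.142.144/28 (H2) depth=28
  ? 51.76.4.139  path d0:H3  best=H3
  + 216.88.0.0/20 (H3) depth=20
  ? 150.105.142.150  path d0:H3→d1:-→d2:-→d3:-→d4:-→d5:-→d6:-→d7:-→d8:-→d9:-→d10:-→d11:-→d12:-→d13:-→d14:-→d15:-→d16:-→d17:-→d18:-→d19:-→d20:-→d21:-→d22:-→d23:-→d24:-→d25:-→d26:-→d27:-→d28:H2  best=H2
  + 216.88.0.0/20 (H2) depth=20
  ? 150.105.142.147  path d0:H3→d1:-→d2:-→d3:-→d4:-→d5:-→d6:-→d7:-→d8:-→d9:-→d10:-→d11:-→d12:-→d13:-→d14:-→d15:-→d16:-→d17:-→d18:-→d19:-→d20:-→d21:-→d22:-→d23:-→d24:-→d25:-→d26:-→d27:-→d28:H2  best=H2
  ? 230.220.158.129  path d0:H3→d1:-→d2:-→d3:-→d4:-→d5:-→d6:-→d7:-→d8:-→d9:-→d10:-→d11:-→d12:-→d13:-→d14:-→d15:-→d16:-→d17:-→d18:-→d19:-→d20:-→d21:-→d22:-→d23:-→d24:-→d25:-→d26:-→d27:-→d28:-→d29:-→d30:-→d31:-→d32:H2  best=H2
  - 150.105.142.144/28 clear@28
  + 230.220.158.0/24 (H2) depth=24
  ? 230.220.158.129  path d0:H3→d1:-→d2:-→d3:-→d4:-→d5:-→d6:-→d7:-→d8:-→d9:-→d10:-→d11:-→d12:-→d13:-→d14:-→d15:-→d16:-→d17:-→d18:-→d19:-→d20:-→d21:-→d22:-→d23:-→d24:H2→d25:-→d26:-→d27:-→d28:-→d29:-→d30:-→d31:-→d32:H2  best=H2
  + 0.0.0.0/0 (H0) depth=0
  + 83.0.0.0/8 (H1) depth=8
  ? 230.220.158.129  path d0:H0→d1:-→d2:-→d3:-→d4:-→d5:-→d6:-→d7:-→d8:-→d9:-→d10:-→d11:-→d12:-→d13:-→d14:-→d15:-→d16:-→d17:-→d18:-→d19:-→d20:-→d21:-→d22:-→d23:-→d24:H2→d25:-→d26:-→d27:-→d28:-→d29:-→d30:-→d31:-→d32:H2  best=H2

== LOOKUPS ==
["H0","H0","H2","H3","H2","H3","H2","H2","H2","H2","H2"]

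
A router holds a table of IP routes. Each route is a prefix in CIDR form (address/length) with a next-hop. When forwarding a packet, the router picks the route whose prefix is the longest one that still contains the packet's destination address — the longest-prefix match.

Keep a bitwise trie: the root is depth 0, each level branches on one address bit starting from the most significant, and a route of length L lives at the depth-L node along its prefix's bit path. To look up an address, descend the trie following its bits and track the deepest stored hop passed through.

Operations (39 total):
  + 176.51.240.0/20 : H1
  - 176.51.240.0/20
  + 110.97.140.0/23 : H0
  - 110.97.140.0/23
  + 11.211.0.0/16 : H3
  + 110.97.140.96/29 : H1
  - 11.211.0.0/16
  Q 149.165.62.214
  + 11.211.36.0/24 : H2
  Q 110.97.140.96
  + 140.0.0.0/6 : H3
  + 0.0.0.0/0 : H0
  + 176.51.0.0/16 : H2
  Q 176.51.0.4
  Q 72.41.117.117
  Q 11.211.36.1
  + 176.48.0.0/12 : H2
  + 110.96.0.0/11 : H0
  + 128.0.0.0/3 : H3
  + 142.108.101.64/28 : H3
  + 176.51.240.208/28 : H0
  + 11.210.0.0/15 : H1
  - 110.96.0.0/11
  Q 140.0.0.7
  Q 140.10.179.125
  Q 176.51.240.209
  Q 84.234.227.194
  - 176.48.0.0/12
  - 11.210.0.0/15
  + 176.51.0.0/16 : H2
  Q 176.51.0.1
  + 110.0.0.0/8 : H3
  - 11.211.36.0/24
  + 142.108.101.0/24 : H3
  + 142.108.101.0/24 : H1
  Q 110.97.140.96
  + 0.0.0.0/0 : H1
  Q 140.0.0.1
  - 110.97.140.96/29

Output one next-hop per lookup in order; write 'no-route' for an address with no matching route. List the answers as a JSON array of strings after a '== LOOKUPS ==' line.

Trace:
  add 176.51.240.0/20 -> H1 at depth 20
  - 176.51.240.0/20 clear@20
  add 110.97.140.0/23 -> H0 at depth 23
  - 110.97.140.0/23 clear@23
  add 11.211.0.0/16 -> H3 at depth 16
  add 110.97.140.96/29 -> H1 at depth 29
  - 11.211.0.0/16 clear@16
  lookup 149.165.62.214: bits 10 walk d0:-→d1:-→d2:- -> no-route
  add 11.211.36.0/24 -> H2 at depth 24
  lookup 110.97.140.96: bits 01101110011000011000110001100 walk d0:-→d1:-→d2:-→d3:-→d4:-→d5:-→d6:-→d7:-→d8:-→d9:-→d10:-→d11:-→d12:-→d13:-→d14:-→d15:-→d16:-→d17:-→d18:-→d19:-→d20:-→d21:-→d22:-→d23:-→d24:-→d25:-→d26:-→d27:-→d28:-→d29:H1 -> H1
  add 140.0.0.0/6 -> H3 at depth 6
  add 0.0.0.0/0 -> H0 at depth 0
  add 176.51.0.0/16 -> H2 at depth 16
  lookup 176.51.0.4: bits 1011000000110011 walk d0:H0→d1:-→d2:-→d3:-→d4:-→d5:-→d6:-→d7:-→d8:-→d9:-→d10:-→d11:-→d12:-→d13:-→d14:-→d15:-→d16:H2 -> H2
  lookup 72.41.117.117: bits 01 walk d0:H0→d1:-→d2:- -> H0
  lookup 11.211.36.1: bits 000010111101001100100100 walk d0:H0→d1:-→d2:-→d3:-→d4:-→d5:-→d6:-→d7:-→d8:-→d9:-→d10:-→d11:-→d12:-→d13:-→d14:-→d15:-→d16:-→d17:-→d18:-→d19:-→d20:-→d21:-→d22:-→d23:-→d24:H2 -> H2
  add 176.48.0.0/12 -> H2 at depth 12
  add 110.96.0.0/11 -> H0 at depth 11
  add 128.0.0.0/3 -> H3 at depth 3
  add 142.108.101.64/28 -> H3 at depth 28
  add 176.51.240.208/28 -> H0 at depth 28
  add 11.210.0.0/15 -> H1 at depth 15
  - 110.96.0.0/11 clear@11
  lookup 140.0.0.7: bits 100011 walk d0:H0→d1:-→d2:-→d3:H3→d4:-→d5:-→d6:H3 -> H3
  lookup 140.10.179.125: bits 100011 walk d0:H0→d1:-→d2:-→d3:H3→d4:-→d5:-→d6:H3 -> H3
  lookup 176.51.240.209: bits 1011000000110011111100001101 walk d0:H0→d1:-→d2:-→d3:-→d4:-→d5:-→d6:-→d7:-→d8:-→d9:-→d10:-→d11:-→d12:H2→d13:-→d14:-→d15:-→d16:H2→d17:-→d18:-→d19:-→d20:-→d21:-→d22:-→d23:-→d24:-→d25:-→d26:-→d27:-→d28:H0 -> H0
  lookup 84.234.227.194: bits 01 walk d0:H0→d1:-→d2:- -> H0
  - 176.48.0.0/12 clear@12
  - 11.210.0.0/15 clear@15
  add 176.51.0.0/16 -> H2 at depth 16
  lookup 176.51.0.1: bits 1011000000110011 walk d0:H0→d1:-→d2:-→d3:-→d4:-→d5:-→d6:-→d7:-→d8:-→d9:-→d10:-→d11:-→d12:-→d13:-→d14:-→d15:-→d16:H2 -> H2
  add 110.0.0.0/8 -> H3 at depth 8
  - 11.211.36.0/24 clear@24
  add 142.108.101.0/24 -> H3 at depth 24
  add 142.108.101.0/24 -> H1 at depth 24
  lookup 110.97.140.96: bits 01101110011000011000110001100 walk d0:H0→d1:-→d2:-→d3:-→d4:-→d5:-→d6:-→d7:-→d8:H3→d9:-→d10:-→d11:-→d12:-→d13:-→d14:-→d15:-→d16:-→d17:-→d18:-→d19:-→d20:-→d21:-→d22:-→d23:-→d24:-→d25:-→d26:-→d27:-→d28:-→d29:H1 -> H1
  add 0.0.0.0/0 -> H1 at depth 0
  lookup 140.0.0.1: bits 100011 walk d0:H1→d1:-→d2:-→d3:H3→d4:-→d5:-→d6:H3 -> H3
  - 110.97.140.96/29 clear@29

== LOOKUPS ==
["no-route","H1","H2","H0","H2","H3","H3","H0","H0","H2","H1","H3"]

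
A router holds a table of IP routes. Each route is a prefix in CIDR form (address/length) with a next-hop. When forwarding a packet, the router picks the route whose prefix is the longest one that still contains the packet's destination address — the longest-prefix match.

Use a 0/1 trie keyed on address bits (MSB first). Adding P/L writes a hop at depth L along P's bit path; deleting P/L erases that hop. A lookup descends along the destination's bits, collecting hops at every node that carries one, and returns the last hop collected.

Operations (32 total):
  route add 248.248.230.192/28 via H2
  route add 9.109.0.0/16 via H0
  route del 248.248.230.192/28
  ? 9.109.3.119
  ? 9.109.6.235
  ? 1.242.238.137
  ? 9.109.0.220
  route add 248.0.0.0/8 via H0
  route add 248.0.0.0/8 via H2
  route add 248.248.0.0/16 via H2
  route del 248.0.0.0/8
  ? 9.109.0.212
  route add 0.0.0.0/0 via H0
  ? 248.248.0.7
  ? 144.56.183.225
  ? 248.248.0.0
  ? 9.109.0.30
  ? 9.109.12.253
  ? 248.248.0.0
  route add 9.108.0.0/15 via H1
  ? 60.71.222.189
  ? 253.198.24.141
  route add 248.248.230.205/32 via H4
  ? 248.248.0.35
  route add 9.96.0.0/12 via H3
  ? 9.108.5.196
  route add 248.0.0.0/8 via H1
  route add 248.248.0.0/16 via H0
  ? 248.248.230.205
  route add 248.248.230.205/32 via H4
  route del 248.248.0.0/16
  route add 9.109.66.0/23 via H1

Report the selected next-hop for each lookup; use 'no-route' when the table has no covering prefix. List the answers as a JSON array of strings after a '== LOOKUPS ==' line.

Apply in order:
  + 248.248.230.192/28 (H2) depth=28
  + 9.109.0.0/16 (H0) depth=16
  del 248.248.230.192/28 (clear depth 28)
  ? 9.109.3.119  path d0:-→d1:-→d2:-→d3:-→d4:-→d5:-→d6:-→d7:-→d8:-→d9:-→d10:-→d11:-→d12:-→d13:-→d14:-→d15:-→d16:H0  best=H0
  ? 9.109.6.235  path d0:-→d1:-→d2:-→d3:-→d4:-→d5:-→d6:-→d7:-→d8:-→d9:-→d10:-→d11:-→d12:-→d13:-→d14:-→d15:-→d16:H0  best=H0
  ? 1.242.238.137  path d0:-→d1:-→d2:-→d3:-→d4:-  best=no-route
  ? 9.109.0.220  path d0:-→d1:-→d2:-→d3:-→d4:-→d5:-→d6:-→d7:-→d8:-→d9:-→d10:-→d11:-→d12:-→d13:-→d14:-→d15:-→d16:H0  best=H0
  + 248.0.0.0/8 (H0) depth=8
  + 248.0.0.0/8 (H2) depth=8
  + 248.248.0.0/16 (H2) depth=16
  del 248.0.0.0/8 (clear depth 8)
  ? 9.109.0.212  path d0:-→d1:-→d2:-→d3:-→d4:-→d5:-→d6:-→d7:-→d8:-→d9:-→d10:-→d11:-→d12:-→d13:-→d14:-→d15:-→d16:H0  best=H0
  + 0.0.0.0/0 (H0) depth=0
  ? 248.248.0.7  path d0:H0→d1:-→d2:-→d3:-→d4:-→d5:-→d6:-→d7:-→d8:-→d9:-→d10:-→d11:-→d12:-→d13:-→d14:-→d15:-→d16:H2  best=H2
  ? 144.56.183.225  path d0:H0→d1:-  best=H0
  ? 248.248.0.0  path d0:H0→d1:-→d2:-→d3:-→d4:-→d5:-→d6:-→d7:-→d8:-→d9:-→d10:-→d11:-→d12:-→d13:-→d14:-→d15:-→d16:H2  best=H2
  ? 9.109.0.30  path d0:H0→d1:-→d2:-→d3:-→d4:-→d5:-→d6:-→d7:-→d8:-→d9:-→d10:-→d11:-→d12:-→d13:-→d14:-→d15:-→d16:H0  best=H0
  ? 9.109.12.253  path d0:H0→d1:-→d2:-→d3:-→d4:-→d5:-→d6:-→d7:-→d8:-→d9:-→d10:-→d11:-→d12:-→d13:-→d14:-→d15:-→d16:H0  best=H0
  ? 248.248.0.0  path d0:H0→d1:-→d2:-→d3:-→d4:-→d5:-→d6:-→d7:-→d8:-→d9:-→d10:-→d11:-→d12:-→d13:-→d14:-→d15:-→d16:H2  best=H2
  + 9.108.0.0/15 (H1) depth=15
  ? 60.71.222.189  path d0:H0→d1:-→d2:-  best=H0
  ? 253.198.24.141  path d0:H0→d1:-→d2:-→d3:-→d4:-→d5:-  best=H0
  + 248.248.230.205/32 (H4) depth=32
  ? 248.248.0.35  path d0:H0→d1:-→d2:-→d3:-→d4:-→d5:-→d6:-→d7:-→d8:-→d9:-→d10:-→d11:-→d12:-→d13:-→d14:-→d15:-→d16:H2  best=H2
  + 9.96.0.0/12 (H3) depth=12
  ? 9.108.5.196  path d0:H0→d1:-→d2:-→d3:-→d4:-→d5:-→d6:-→d7:-→d8:-→d9:-→d10:-→d11:-→d12:H3→d13:-→d14:-→d15:H1  best=H1
  + 248.0.0.0/8 (H1) depth=8
  + 248.248.0.0/16 (H0) depth=16
  ? 248.248.230.205  path d0:H0→d1:-→d2:-→d3:-→d4:-→d5:-→d6:-→d7:-→d8:H1→d9:-→d10:-→d11:-→d12:-→d13:-→d14:-→d15:-→d16:H0→d17:-→d18:-→d19:-→d20:-→d21:-→d22:-→d23:-→d24:-→d25:-→d26:-→d27:-→d28:-→d29:-→d30:-→d31:-→d32:H4  best=H4
  + 248.248.230.205/32 (H4) depth=32
  del 248.248.0.0/16 (clear depth 16)
  + 9.109.66.0/23 (H1) depth=23

== LOOKUPS ==
["H0","H0","no-route","H0","H0","H2","H0","H2","H0","H0","H2","H0","H0","H2","H1","H4"]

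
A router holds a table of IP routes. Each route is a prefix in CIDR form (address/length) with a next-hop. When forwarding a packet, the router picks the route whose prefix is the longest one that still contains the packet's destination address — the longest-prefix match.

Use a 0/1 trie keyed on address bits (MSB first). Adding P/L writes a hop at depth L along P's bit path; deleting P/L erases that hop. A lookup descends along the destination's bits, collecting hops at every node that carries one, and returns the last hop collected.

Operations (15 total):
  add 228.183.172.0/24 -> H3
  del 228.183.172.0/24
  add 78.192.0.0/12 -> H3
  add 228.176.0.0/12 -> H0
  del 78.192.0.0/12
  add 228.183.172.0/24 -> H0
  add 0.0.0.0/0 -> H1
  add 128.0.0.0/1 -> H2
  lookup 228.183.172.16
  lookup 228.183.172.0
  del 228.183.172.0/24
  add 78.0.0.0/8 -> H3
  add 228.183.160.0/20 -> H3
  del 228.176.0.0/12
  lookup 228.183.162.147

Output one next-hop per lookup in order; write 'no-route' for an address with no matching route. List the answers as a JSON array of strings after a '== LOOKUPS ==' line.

Process each operation:
  add 228.183.172.0/24 -> H3 at depth 24
  del 228.183.172.0/24 (clear depth 24)
  add 78.192.0.0/12 -> H3 at depth 12
  add 228.176.0.0/12 -> H0 at depth 12
  del 78.192.0.0/12 (clear depth 12)
  add 228.183.172.0/24 -> H0 at depth 24
  add 0.0.0.0/0 -> H1 at depth 0
  add 128.0.0.0/1 -> H2 at depth 1
  lookup 228.183.172.16: bits 111001001011011110101100 walk d0:H1→d1:H2→d2:-→d3:-→d4:-→d5:-→d6:-→d7:-→d8:-→d9:-→d10:-→d11:-→d12:H0→d13:-→d14:-→d15:-→d16:-→d17:-→d18:-→d19:-→d20:-→d21:-→d22:-→d23:-→d24:H0 -> H0
  lookup 228.183.172.0: bits 111001001011011110101100 walk d0:H1→d1:H2→d2:-→d3:-→d4:-→d5:-→d6:-→d7:-→d8:-→d9:-→d10:-→d11:-→d12:H0→d13:-→d14:-→d15:-→d16:-→d17:-→d18:-→d19:-→d20:-→d21:-→d22:-→d23:-→d24:H0 -> H0
  del 228.183.172.0/24 (clear depth 24)
  add 78.0.0.0/8 -> H3 at depth 8
  add 228.183.160.0/20 -> H3 at depth 20
  del 228.176.0.0/12 (clear depth 12)
  lookup 228.183.162.147: bits 11100100101101111010 walk d0:H1→d1:H2→d2:-→d3:-→d4:-→d5:-→d6:-→d7:-→d8:-→d9:-→d10:-→d11:-→d12:-→d13:-→d14:-→d15:-→d16:-→d17:-→d18:-→d19:-→d20:H3 -> H3

== LOOKUPS ==
["H0","H0","H3"]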